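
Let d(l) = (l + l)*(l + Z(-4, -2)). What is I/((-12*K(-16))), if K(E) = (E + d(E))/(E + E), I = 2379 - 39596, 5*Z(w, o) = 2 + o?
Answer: -37217/186 ≈ -200.09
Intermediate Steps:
Z(w, o) = ⅖ + o/5 (Z(w, o) = (2 + o)/5 = ⅖ + o/5)
I = -37217
d(l) = 2*l² (d(l) = (l + l)*(l + (⅖ + (⅕)*(-2))) = (2*l)*(l + (⅖ - ⅖)) = (2*l)*(l + 0) = (2*l)*l = 2*l²)
K(E) = (E + 2*E²)/(2*E) (K(E) = (E + 2*E²)/(E + E) = (E + 2*E²)/((2*E)) = (E + 2*E²)*(1/(2*E)) = (E + 2*E²)/(2*E))
I/((-12*K(-16))) = -37217*(-1/(12*(½ - 16))) = -37217/((-12*(-31/2))) = -37217/186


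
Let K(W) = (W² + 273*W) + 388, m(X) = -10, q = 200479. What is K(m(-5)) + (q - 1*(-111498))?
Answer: 309735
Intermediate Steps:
K(W) = 388 + W² + 273*W
K(m(-5)) + (q - 1*(-111498)) = (388 + (-10)² + 273*(-10)) + (200479 - 1*(-111498)) = (388 + 100 - 2730) + (200479 + 111498) = -2242 + 311977 = 309735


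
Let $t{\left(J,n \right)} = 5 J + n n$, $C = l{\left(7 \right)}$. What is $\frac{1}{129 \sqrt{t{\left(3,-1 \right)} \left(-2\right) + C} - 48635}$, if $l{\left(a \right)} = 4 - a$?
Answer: $- \frac{9727}{473189132} - \frac{129 i \sqrt{35}}{2365945660} \approx -2.0556 \cdot 10^{-5} - 3.2257 \cdot 10^{-7} i$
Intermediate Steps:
$C = -3$ ($C = 4 - 7 = -3$)
$t{\left(J,n \right)} = n^{2} + 5 J$ ($t{\left(J,n \right)} = 5 J + n^{2} = n^{2} + 5 J$)
$\frac{1}{129 \sqrt{t{\left(3,-1 \right)} \left(-2\right) + C} - 48635} = \frac{1}{129 \sqrt{\left(\left(-1\right)^{2} + 5 \cdot 3\right) \left(-2\right) - 3} - 48635} = \frac{1}{129 \sqrt{\left(1 + 15\right) \left(-2\right) - 3} - 48635} = \frac{1}{129 \sqrt{16 \left(-2\right) - 3} - 48635} = \frac{1}{129 \sqrt{-32 - 3} - 48635} = \frac{1}{129 \sqrt{-35} - 48635} = \frac{1}{129 i \sqrt{35} - 48635} = \frac{1}{-48635 + 129 i \sqrt{35}}$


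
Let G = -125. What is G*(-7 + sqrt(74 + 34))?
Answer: 875 - 750*sqrt(3) ≈ -424.04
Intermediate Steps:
G*(-7 + sqrt(74 + 34)) = -125*(-7 + sqrt(74 + 34)) = -125*(-7 + sqrt(108)) = -125*(-7 + 6*sqrt(3)) = 875 - 750*sqrt(3)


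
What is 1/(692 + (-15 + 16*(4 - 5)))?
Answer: 1/661 ≈ 0.0015129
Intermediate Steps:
1/(692 + (-15 + 16*(4 - 5))) = 1/(692 + (-15 + 16*(-1))) = 1/(692 + (-15 - 16)) = 1/(692 - 31) = 1/661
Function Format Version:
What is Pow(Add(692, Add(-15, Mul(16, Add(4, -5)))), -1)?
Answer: Rational(1, 661) ≈ 0.0015129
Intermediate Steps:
Pow(Add(692, Add(-15, Mul(16, Add(4, -5)))), -1) = Pow(Add(692, Add(-15, Mul(16, -1))), -1) = Pow(Add(692, Add(-15, -16)), -1) = Pow(Add(692, -31), -1) = Pow(661, -1) = Rational(1, 661)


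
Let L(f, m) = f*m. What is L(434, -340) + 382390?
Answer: 234830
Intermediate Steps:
L(434, -340) + 382390 = 434*(-340) + 382390 = -147560 + 382390 = 234830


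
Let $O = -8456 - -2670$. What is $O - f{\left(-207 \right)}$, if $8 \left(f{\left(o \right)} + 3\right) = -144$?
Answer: $-5765$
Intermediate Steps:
$f{\left(o \right)} = -21$ ($f{\left(o \right)} = -3 + \frac{1}{8} \left(-144\right) = -3 - 18 = -21$)
$O = -5786$ ($O = -8456 + 2670 = -5786$)
$O - f{\left(-207 \right)} = -5786 - -21 = -5786 + 21 = -5765$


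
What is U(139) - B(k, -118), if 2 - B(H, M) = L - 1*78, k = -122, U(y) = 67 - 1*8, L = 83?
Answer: 62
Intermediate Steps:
U(y) = 59 (U(y) = 67 - 8 = 59)
B(H, M) = -3 (B(H, M) = 2 - (83 - 1*78) = 2 - (83 - 78) = 2 - 1*5 = 2 - 5 = -3)
U(139) - B(k, -118) = 59 - 1*(-3) = 59 + 3 = 62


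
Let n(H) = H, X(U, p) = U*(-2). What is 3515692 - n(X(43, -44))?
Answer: 3515778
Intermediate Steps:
X(U, p) = -2*U
3515692 - n(X(43, -44)) = 3515692 - (-2)*43 = 3515692 - 1*(-86) = 3515692 + 86 = 3515778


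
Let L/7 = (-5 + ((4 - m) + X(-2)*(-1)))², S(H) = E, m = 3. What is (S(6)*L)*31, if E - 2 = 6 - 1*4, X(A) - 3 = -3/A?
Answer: 62713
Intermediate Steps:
X(A) = 3 - 3/A
E = 4 (E = 2 + (6 - 1*4) = 2 + (6 - 4) = 2 + 2 = 4)
S(H) = 4
L = 2023/4 (L = 7*(-5 + ((4 - 1*3) + (3 - 3/(-2))*(-1)))² = 7*(-5 + ((4 - 3) + (3 - 3*(-½))*(-1)))² = 7*(-5 + (1 + (3 + 3/2)*(-1)))² = 7*(-5 + (1 + (9/2)*(-1)))² = 7*(-5 + (1 - 9/2))² = 7*(-5 - 7/2)² = 7*(-17/2)² = 7*(289/4) = 2023/4 ≈ 505.75)
(S(6)*L)*31 = (4*(2023/4))*31 = 2023*31 = 62713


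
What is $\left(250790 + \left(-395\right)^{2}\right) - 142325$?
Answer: $264490$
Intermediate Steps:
$\left(250790 + \left(-395\right)^{2}\right) - 142325 = \left(250790 + 156025\right) - 142325 = 406815 - 142325 = 264490$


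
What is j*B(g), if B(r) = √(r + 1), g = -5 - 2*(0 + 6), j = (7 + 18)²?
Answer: 2500*I ≈ 2500.0*I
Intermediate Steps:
j = 625 (j = 25² = 625)
g = -17 (g = -5 - 2*6 = -5 - 12 = -17)
B(r) = √(1 + r)
j*B(g) = 625*√(1 - 17) = 625*√(-16) = 625*(4*I) = 2500*I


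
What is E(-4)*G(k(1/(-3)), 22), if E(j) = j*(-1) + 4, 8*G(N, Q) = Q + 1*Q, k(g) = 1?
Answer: 44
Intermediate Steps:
G(N, Q) = Q/4 (G(N, Q) = (Q + 1*Q)/8 = (Q + Q)/8 = (2*Q)/8 = Q/4)
E(j) = 4 - j (E(j) = -j + 4 = 4 - j)
E(-4)*G(k(1/(-3)), 22) = (4 - 1*(-4))*((¼)*22) = (4 + 4)*(11/2) = 8*(11/2) = 44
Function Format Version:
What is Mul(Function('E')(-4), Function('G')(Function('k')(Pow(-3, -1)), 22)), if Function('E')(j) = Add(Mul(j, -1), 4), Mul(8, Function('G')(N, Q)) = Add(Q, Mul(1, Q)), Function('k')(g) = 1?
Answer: 44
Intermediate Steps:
Function('G')(N, Q) = Mul(Rational(1, 4), Q) (Function('G')(N, Q) = Mul(Rational(1, 8), Add(Q, Mul(1, Q))) = Mul(Rational(1, 8), Add(Q, Q)) = Mul(Rational(1, 8), Mul(2, Q)) = Mul(Rational(1, 4), Q))
Function('E')(j) = Add(4, Mul(-1, j)) (Function('E')(j) = Add(Mul(-1, j), 4) = Add(4, Mul(-1, j)))
Mul(Function('E')(-4), Function('G')(Function('k')(Pow(-3, -1)), 22)) = Mul(Add(4, Mul(-1, -4)), Mul(Rational(1, 4), 22)) = Mul(Add(4, 4), Rational(11, 2)) = Mul(8, Rational(11, 2)) = 44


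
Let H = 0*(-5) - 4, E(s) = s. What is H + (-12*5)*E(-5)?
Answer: 296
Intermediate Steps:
H = -4 (H = 0 - 4 = -4)
H + (-12*5)*E(-5) = -4 - 12*5*(-5) = -4 - 60*(-5) = -4 + 300 = 296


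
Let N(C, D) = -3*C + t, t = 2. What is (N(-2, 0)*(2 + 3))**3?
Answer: 64000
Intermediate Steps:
N(C, D) = 2 - 3*C (N(C, D) = -3*C + 2 = 2 - 3*C)
(N(-2, 0)*(2 + 3))**3 = ((2 - 3*(-2))*(2 + 3))**3 = ((2 + 6)*5)**3 = (8*5)**3 = 40**3 = 64000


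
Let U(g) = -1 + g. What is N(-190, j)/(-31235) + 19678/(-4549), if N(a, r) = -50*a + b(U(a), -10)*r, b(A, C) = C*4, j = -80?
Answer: -134482926/28417603 ≈ -4.7324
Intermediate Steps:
b(A, C) = 4*C
N(a, r) = -50*a - 40*r (N(a, r) = -50*a + (4*(-10))*r = -50*a - 40*r)
N(-190, j)/(-31235) + 19678/(-4549) = (-50*(-190) - 40*(-80))/(-31235) + 19678/(-4549) = (9500 + 3200)*(-1/31235) + 19678*(-1/4549) = 12700*(-1/31235) - 19678/4549 = -2540/6247 - 19678/4549 = -134482926/28417603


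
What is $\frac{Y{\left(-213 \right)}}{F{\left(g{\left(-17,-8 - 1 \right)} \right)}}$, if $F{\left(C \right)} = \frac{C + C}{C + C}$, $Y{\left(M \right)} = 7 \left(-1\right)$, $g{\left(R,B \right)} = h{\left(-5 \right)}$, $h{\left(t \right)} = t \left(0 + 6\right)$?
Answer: $-7$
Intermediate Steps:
$h{\left(t \right)} = 6 t$ ($h{\left(t \right)} = t 6 = 6 t$)
$g{\left(R,B \right)} = -30$ ($g{\left(R,B \right)} = 6 \left(-5\right) = -30$)
$Y{\left(M \right)} = -7$
$F{\left(C \right)} = 1$ ($F{\left(C \right)} = \frac{2 C}{2 C} = 2 C \frac{1}{2 C} = 1$)
$\frac{Y{\left(-213 \right)}}{F{\left(g{\left(-17,-8 - 1 \right)} \right)}} = - \frac{7}{1} = \left(-7\right) 1 = -7$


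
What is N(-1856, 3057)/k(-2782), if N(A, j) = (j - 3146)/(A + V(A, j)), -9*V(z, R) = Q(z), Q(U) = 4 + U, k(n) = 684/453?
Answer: 40317/1128752 ≈ 0.035718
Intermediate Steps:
k(n) = 228/151 (k(n) = 684*(1/453) = 228/151)
V(z, R) = -4/9 - z/9 (V(z, R) = -(4 + z)/9 = -4/9 - z/9)
N(A, j) = (-3146 + j)/(-4/9 + 8*A/9) (N(A, j) = (j - 3146)/(A + (-4/9 - A/9)) = (-3146 + j)/(-4/9 + 8*A/9))
N(-1856, 3057)/k(-2782) = (9*(-3146 + 3057)/(4*(-1 + 2*(-1856))))/(228/151) = ((9/4)*(-89)/(-1 - 3712))*(151/228) = ((9/4)*(-89)/(-3713))*(151/228) = ((9/4)*(-1/3713)*(-89))*(151/228) = (801/14852)*(151/228) = 40317/1128752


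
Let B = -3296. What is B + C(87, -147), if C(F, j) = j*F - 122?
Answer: -16207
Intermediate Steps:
C(F, j) = -122 + F*j (C(F, j) = F*j - 122 = -122 + F*j)
B + C(87, -147) = -3296 + (-122 + 87*(-147)) = -3296 + (-122 - 12789) = -3296 - 12911 = -16207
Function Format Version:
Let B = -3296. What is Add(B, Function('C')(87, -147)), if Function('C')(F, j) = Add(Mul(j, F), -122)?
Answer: -16207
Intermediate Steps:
Function('C')(F, j) = Add(-122, Mul(F, j)) (Function('C')(F, j) = Add(Mul(F, j), -122) = Add(-122, Mul(F, j)))
Add(B, Function('C')(87, -147)) = Add(-3296, Add(-122, Mul(87, -147))) = Add(-3296, Add(-122, -12789)) = Add(-3296, -12911) = -16207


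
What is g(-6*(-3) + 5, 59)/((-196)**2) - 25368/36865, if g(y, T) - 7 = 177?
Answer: -120969241/177025730 ≈ -0.68334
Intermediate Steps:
g(y, T) = 184 (g(y, T) = 7 + 177 = 184)
g(-6*(-3) + 5, 59)/((-196)**2) - 25368/36865 = 184/((-196)**2) - 25368/36865 = 184/38416 - 25368*1/36865 = 184*(1/38416) - 25368/36865 = 23/4802 - 25368/36865 = -120969241/177025730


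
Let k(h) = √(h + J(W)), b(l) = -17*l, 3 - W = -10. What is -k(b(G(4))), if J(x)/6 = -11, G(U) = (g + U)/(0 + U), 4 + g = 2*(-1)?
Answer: -I*√230/2 ≈ -7.5829*I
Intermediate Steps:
g = -6 (g = -4 + 2*(-1) = -4 - 2 = -6)
W = 13 (W = 3 - 1*(-10) = 3 + 10 = 13)
G(U) = (-6 + U)/U (G(U) = (-6 + U)/(0 + U) = (-6 + U)/U)
J(x) = -66 (J(x) = 6*(-11) = -66)
k(h) = √(-66 + h) (k(h) = √(h - 66) = √(-66 + h))
-k(b(G(4))) = -√(-66 - 17*(-6 + 4)/4) = -√(-66 - 17*(-2)/4) = -√(-66 - 17*(-½)) = -√(-66 + 17/2) = -√(-115/2) = -I*√230/2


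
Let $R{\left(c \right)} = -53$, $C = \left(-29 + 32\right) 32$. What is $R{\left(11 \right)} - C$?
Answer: $-149$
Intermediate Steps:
$C = 96$ ($C = 3 \cdot 32 = 96$)
$R{\left(11 \right)} - C = -53 - 96 = -149$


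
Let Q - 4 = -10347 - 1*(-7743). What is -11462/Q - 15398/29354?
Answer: 5700399/1467700 ≈ 3.8839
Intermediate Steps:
Q = -2600 (Q = 4 + (-10347 - 1*(-7743)) = 4 + (-10347 + 7743) = 4 - 2604 = -2600)
-11462/Q - 15398/29354 = -11462/(-2600) - 15398/29354 = -11462*(-1/2600) - 15398*1/29354 = 5731/1300 - 7699/14677 = 5700399/1467700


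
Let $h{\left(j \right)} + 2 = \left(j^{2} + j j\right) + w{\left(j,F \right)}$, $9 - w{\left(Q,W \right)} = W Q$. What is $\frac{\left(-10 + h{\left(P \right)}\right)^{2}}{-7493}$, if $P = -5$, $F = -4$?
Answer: $- \frac{729}{7493} \approx -0.097291$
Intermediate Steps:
$w{\left(Q,W \right)} = 9 - Q W$ ($w{\left(Q,W \right)} = 9 - W Q = 9 - Q W$)
$h{\left(j \right)} = 7 + 2 j^{2} + 4 j$ ($h{\left(j \right)} = -2 - \left(-9 - j^{2} + j \left(-4\right) - j j\right) = -2 + \left(\left(j^{2} + j^{2}\right) + \left(9 + 4 j\right)\right) = -2 + \left(2 j^{2} + \left(9 + 4 j\right)\right) = -2 + \left(9 + 2 j^{2} + 4 j\right) = 7 + 2 j^{2} + 4 j$)
$\frac{\left(-10 + h{\left(P \right)}\right)^{2}}{-7493} = \frac{\left(-10 + \left(7 + 2 \left(-5\right)^{2} + 4 \left(-5\right)\right)\right)^{2}}{-7493} = \left(-10 + \left(7 + 2 \cdot 25 - 20\right)\right)^{2} \left(- \frac{1}{7493}\right) = \left(-10 + \left(7 + 50 - 20\right)\right)^{2} \left(- \frac{1}{7493}\right) = \left(-10 + 37\right)^{2} \left(- \frac{1}{7493}\right) = 27^{2} \left(- \frac{1}{7493}\right) = 729 \left(- \frac{1}{7493}\right) = - \frac{729}{7493}$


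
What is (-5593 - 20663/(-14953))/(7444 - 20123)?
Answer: 83611466/189589087 ≈ 0.44101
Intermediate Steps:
(-5593 - 20663/(-14953))/(7444 - 20123) = (-5593 - 20663*(-1/14953))/(-12679) = (-5593 + 20663/14953)*(-1/12679) = -83611466/14953*(-1/12679) = 83611466/189589087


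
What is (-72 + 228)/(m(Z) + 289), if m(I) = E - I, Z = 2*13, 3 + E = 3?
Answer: 156/263 ≈ 0.59316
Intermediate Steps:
E = 0 (E = -3 + 3 = 0)
Z = 26
m(I) = -I (m(I) = 0 - I = -I)
(-72 + 228)/(m(Z) + 289) = (-72 + 228)/(-1*26 + 289) = 156/(-26 + 289) = 156/263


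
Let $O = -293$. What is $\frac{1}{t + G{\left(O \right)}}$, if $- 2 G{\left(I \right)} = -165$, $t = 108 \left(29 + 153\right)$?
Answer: $\frac{2}{39477} \approx 5.0662 \cdot 10^{-5}$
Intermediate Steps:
$t = 19656$ ($t = 108 \cdot 182 = 19656$)
$G{\left(I \right)} = \frac{165}{2}$ ($G{\left(I \right)} = \left(- \frac{1}{2}\right) \left(-165\right) = \frac{165}{2}$)
$\frac{1}{t + G{\left(O \right)}} = \frac{1}{19656 + \frac{165}{2}} = \frac{1}{\frac{39477}{2}} = \frac{2}{39477}$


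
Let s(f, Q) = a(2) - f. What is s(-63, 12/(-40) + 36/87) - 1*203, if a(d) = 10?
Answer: -130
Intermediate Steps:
s(f, Q) = 10 - f
s(-63, 12/(-40) + 36/87) - 1*203 = (10 - 1*(-63)) - 1*203 = (10 + 63) - 203 = 73 - 203 = -130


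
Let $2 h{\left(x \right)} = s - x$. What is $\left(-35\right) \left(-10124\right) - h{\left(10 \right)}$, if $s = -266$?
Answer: $354478$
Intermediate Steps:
$h{\left(x \right)} = -133 - \frac{x}{2}$ ($h{\left(x \right)} = \frac{-266 - x}{2} = -133 - \frac{x}{2}$)
$\left(-35\right) \left(-10124\right) - h{\left(10 \right)} = \left(-35\right) \left(-10124\right) - \left(-133 - 5\right) = 354340 - \left(-133 - 5\right) = 354340 - -138 = 354340 + 138 = 354478$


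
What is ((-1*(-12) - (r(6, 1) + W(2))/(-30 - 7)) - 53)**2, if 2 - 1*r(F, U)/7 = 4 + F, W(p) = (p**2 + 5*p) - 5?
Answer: 2446096/1369 ≈ 1786.8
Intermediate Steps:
W(p) = -5 + p**2 + 5*p
r(F, U) = -14 - 7*F (r(F, U) = 14 - 7*(4 + F) = 14 + (-28 - 7*F) = -14 - 7*F)
((-1*(-12) - (r(6, 1) + W(2))/(-30 - 7)) - 53)**2 = ((-1*(-12) - ((-14 - 7*6) + (-5 + 2**2 + 5*2))/(-30 - 7)) - 53)**2 = ((12 - ((-14 - 42) + (-5 + 4 + 10))/(-37)) - 53)**2 = ((12 - (-56 + 9)*(-1)/37) - 53)**2 = ((12 - (-47)*(-1)/37) - 53)**2 = ((12 - 1*47/37) - 53)**2 = ((12 - 47/37) - 53)**2 = (397/37 - 53)**2 = (-1564/37)**2 = 2446096/1369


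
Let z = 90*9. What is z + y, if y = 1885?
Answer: 2695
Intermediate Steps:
z = 810
z + y = 810 + 1885 = 2695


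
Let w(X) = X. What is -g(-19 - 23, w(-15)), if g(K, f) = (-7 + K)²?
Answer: -2401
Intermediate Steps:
-g(-19 - 23, w(-15)) = -(-7 + (-19 - 23))² = -(-7 - 42)² = -1*(-49)² = -1*2401 = -2401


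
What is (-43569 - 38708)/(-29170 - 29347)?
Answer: 82277/58517 ≈ 1.4060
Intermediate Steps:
(-43569 - 38708)/(-29170 - 29347) = -82277/(-58517) = -82277*(-1/58517) = 82277/58517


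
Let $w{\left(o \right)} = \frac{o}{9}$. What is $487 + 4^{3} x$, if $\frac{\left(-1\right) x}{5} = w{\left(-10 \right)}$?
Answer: $\frac{7583}{9} \approx 842.56$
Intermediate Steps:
$w{\left(o \right)} = \frac{o}{9}$ ($w{\left(o \right)} = o \frac{1}{9} = \frac{o}{9}$)
$x = \frac{50}{9}$ ($x = - 5 \cdot \frac{1}{9} \left(-10\right) = \left(-5\right) \left(- \frac{10}{9}\right) = \frac{50}{9} \approx 5.5556$)
$487 + 4^{3} x = 487 + 4^{3} \cdot \frac{50}{9} = 487 + 64 \cdot \frac{50}{9} = 487 + \frac{3200}{9} = \frac{7583}{9}$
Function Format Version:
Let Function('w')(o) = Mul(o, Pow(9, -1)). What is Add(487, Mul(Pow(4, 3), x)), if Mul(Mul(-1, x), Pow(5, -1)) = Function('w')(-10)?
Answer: Rational(7583, 9) ≈ 842.56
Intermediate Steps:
Function('w')(o) = Mul(Rational(1, 9), o) (Function('w')(o) = Mul(o, Rational(1, 9)) = Mul(Rational(1, 9), o))
x = Rational(50, 9) (x = Mul(-5, Mul(Rational(1, 9), -10)) = Mul(-5, Rational(-10, 9)) = Rational(50, 9) ≈ 5.5556)
Add(487, Mul(Pow(4, 3), x)) = Add(487, Mul(Pow(4, 3), Rational(50, 9))) = Add(487, Mul(64, Rational(50, 9))) = Add(487, Rational(3200, 9)) = Rational(7583, 9)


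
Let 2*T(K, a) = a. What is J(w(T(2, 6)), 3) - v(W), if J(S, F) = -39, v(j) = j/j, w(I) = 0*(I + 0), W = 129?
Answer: -40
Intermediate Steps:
T(K, a) = a/2
w(I) = 0 (w(I) = 0*I = 0)
v(j) = 1
J(w(T(2, 6)), 3) - v(W) = -39 - 1*1 = -39 - 1 = -40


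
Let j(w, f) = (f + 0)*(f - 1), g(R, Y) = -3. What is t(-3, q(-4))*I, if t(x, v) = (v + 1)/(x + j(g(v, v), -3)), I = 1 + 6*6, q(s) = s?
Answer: -37/3 ≈ -12.333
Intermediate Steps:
j(w, f) = f*(-1 + f)
I = 37 (I = 1 + 36 = 37)
t(x, v) = (1 + v)/(12 + x) (t(x, v) = (v + 1)/(x - 3*(-1 - 3)) = (1 + v)/(x - 3*(-4)) = (1 + v)/(x + 12) = (1 + v)/(12 + x))
t(-3, q(-4))*I = ((1 - 4)/(12 - 3))*37 = (-3/9)*37 = ((1/9)*(-3))*37 = -1/3*37 = -37/3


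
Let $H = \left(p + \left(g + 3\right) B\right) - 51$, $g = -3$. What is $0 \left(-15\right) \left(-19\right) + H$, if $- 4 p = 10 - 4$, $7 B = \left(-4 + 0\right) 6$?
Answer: $- \frac{105}{2} \approx -52.5$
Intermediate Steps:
$B = - \frac{24}{7}$ ($B = \frac{\left(-4 + 0\right) 6}{7} = \frac{\left(-4\right) 6}{7} = \frac{1}{7} \left(-24\right) = - \frac{24}{7} \approx -3.4286$)
$p = - \frac{3}{2}$ ($p = - \frac{10 - 4}{4} = \left(- \frac{1}{4}\right) 6 = - \frac{3}{2} \approx -1.5$)
$H = - \frac{105}{2}$ ($H = \left(- \frac{3}{2} + \left(-3 + 3\right) \left(- \frac{24}{7}\right)\right) - 51 = \left(- \frac{3}{2} + 0 \left(- \frac{24}{7}\right)\right) - 51 = \left(- \frac{3}{2} + 0\right) - 51 = - \frac{3}{2} - 51 = - \frac{105}{2} \approx -52.5$)
$0 \left(-15\right) \left(-19\right) + H = 0 \left(-15\right) \left(-19\right) - \frac{105}{2} = 0 \left(-19\right) - \frac{105}{2} = 0 - \frac{105}{2} = - \frac{105}{2}$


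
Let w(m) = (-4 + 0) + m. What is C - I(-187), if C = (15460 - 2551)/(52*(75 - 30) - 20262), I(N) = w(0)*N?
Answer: -4472855/5974 ≈ -748.72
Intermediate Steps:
w(m) = -4 + m
I(N) = -4*N (I(N) = (-4 + 0)*N = -4*N)
C = -4303/5974 (C = 12909/(52*45 - 20262) = 12909/(2340 - 20262) = 12909/(-17922) = 12909*(-1/17922) = -4303/5974 ≈ -0.72029)
C - I(-187) = -4303/5974 - (-4)*(-187) = -4303/5974 - 1*748 = -4303/5974 - 748 = -4472855/5974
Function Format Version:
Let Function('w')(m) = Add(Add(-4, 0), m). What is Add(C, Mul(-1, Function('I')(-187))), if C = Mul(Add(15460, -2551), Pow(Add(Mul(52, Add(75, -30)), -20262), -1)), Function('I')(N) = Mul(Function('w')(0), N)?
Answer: Rational(-4472855, 5974) ≈ -748.72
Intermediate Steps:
Function('w')(m) = Add(-4, m)
Function('I')(N) = Mul(-4, N) (Function('I')(N) = Mul(Add(-4, 0), N) = Mul(-4, N))
C = Rational(-4303, 5974) (C = Mul(12909, Pow(Add(Mul(52, 45), -20262), -1)) = Mul(12909, Pow(Add(2340, -20262), -1)) = Mul(12909, Pow(-17922, -1)) = Mul(12909, Rational(-1, 17922)) = Rational(-4303, 5974) ≈ -0.72029)
Add(C, Mul(-1, Function('I')(-187))) = Add(Rational(-4303, 5974), Mul(-1, Mul(-4, -187))) = Add(Rational(-4303, 5974), Mul(-1, 748)) = Add(Rational(-4303, 5974), -748) = Rational(-4472855, 5974)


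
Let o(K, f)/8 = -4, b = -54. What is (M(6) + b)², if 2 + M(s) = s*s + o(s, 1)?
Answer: 2704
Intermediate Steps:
o(K, f) = -32 (o(K, f) = 8*(-4) = -32)
M(s) = -34 + s² (M(s) = -2 + (s*s - 32) = -2 + (s² - 32) = -2 + (-32 + s²) = -34 + s²)
(M(6) + b)² = ((-34 + 6²) - 54)² = ((-34 + 36) - 54)² = (2 - 54)² = (-52)² = 2704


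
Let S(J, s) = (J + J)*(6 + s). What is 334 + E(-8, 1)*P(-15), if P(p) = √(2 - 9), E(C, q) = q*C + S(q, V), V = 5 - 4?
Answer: 334 + 6*I*√7 ≈ 334.0 + 15.875*I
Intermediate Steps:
V = 1
S(J, s) = 2*J*(6 + s) (S(J, s) = (2*J)*(6 + s) = 2*J*(6 + s))
E(C, q) = 14*q + C*q (E(C, q) = q*C + 2*q*(6 + 1) = C*q + 2*q*7 = C*q + 14*q = 14*q + C*q)
P(p) = I*√7 (P(p) = √(-7) = I*√7)
334 + E(-8, 1)*P(-15) = 334 + (1*(14 - 8))*(I*√7) = 334 + (1*6)*(I*√7) = 334 + 6*(I*√7) = 334 + 6*I*√7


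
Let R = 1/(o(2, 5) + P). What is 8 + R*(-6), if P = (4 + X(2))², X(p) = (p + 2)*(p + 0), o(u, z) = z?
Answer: 1186/149 ≈ 7.9597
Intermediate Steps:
X(p) = p*(2 + p) (X(p) = (2 + p)*p = p*(2 + p))
P = 144 (P = (4 + 2*(2 + 2))² = (4 + 2*4)² = (4 + 8)² = 12² = 144)
R = 1/149 (R = 1/(5 + 144) = 1/149 ≈ 0.0067114)
8 + R*(-6) = 8 + (1/149)*(-6) = 8 - 6/149 = 1186/149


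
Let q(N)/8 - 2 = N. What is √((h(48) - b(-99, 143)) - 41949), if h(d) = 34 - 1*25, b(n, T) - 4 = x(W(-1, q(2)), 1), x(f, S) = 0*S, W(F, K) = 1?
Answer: 14*I*√214 ≈ 204.8*I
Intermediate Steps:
q(N) = 16 + 8*N
x(f, S) = 0
b(n, T) = 4 (b(n, T) = 4 + 0 = 4)
h(d) = 9 (h(d) = 34 - 25 = 9)
√((h(48) - b(-99, 143)) - 41949) = √((9 - 1*4) - 41949) = √((9 - 4) - 41949) = √(5 - 41949) = √(-41944) = 14*I*√214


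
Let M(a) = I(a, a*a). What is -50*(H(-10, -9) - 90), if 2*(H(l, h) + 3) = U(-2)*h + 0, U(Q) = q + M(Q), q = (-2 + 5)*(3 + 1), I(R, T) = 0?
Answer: 7350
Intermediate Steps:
M(a) = 0
q = 12 (q = 3*4 = 12)
U(Q) = 12 (U(Q) = 12 + 0 = 12)
H(l, h) = -3 + 6*h (H(l, h) = -3 + (12*h + 0)/2 = -3 + (12*h)/2 = -3 + 6*h)
-50*(H(-10, -9) - 90) = -50*((-3 + 6*(-9)) - 90) = -50*((-3 - 54) - 90) = -50*(-57 - 90) = -50*(-147) = 7350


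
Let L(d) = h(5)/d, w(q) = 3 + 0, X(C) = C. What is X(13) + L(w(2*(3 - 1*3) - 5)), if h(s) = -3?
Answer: 12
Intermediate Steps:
w(q) = 3
L(d) = -3/d
X(13) + L(w(2*(3 - 1*3) - 5)) = 13 - 3/3 = 13 - 3*⅓ = 13 - 1 = 12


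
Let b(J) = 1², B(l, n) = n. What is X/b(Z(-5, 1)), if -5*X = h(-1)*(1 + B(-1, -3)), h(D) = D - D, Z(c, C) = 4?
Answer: 0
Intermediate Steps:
h(D) = 0
b(J) = 1
X = 0 (X = -0*(1 - 3) = -0*(-2) = -⅕*0 = 0)
X/b(Z(-5, 1)) = 0/1 = 0*1 = 0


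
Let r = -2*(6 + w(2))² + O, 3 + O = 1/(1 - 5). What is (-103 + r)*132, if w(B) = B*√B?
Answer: -25641 - 6336*√2 ≈ -34601.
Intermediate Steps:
w(B) = B^(3/2)
O = -13/4 (O = -3 + 1/(1 - 5) = -3 + 1/(-4) = -3 - ¼ = -13/4 ≈ -3.2500)
r = -13/4 - 2*(6 + 2*√2)² (r = -2*(6 + 2^(3/2))² - 13/4 = -2*(6 + 2*√2)² - 13/4 = -13/4 - 2*(6 + 2*√2)² ≈ -159.13)
(-103 + r)*132 = (-103 + (-365/4 - 48*√2))*132 = (-777/4 - 48*√2)*132 = -25641 - 6336*√2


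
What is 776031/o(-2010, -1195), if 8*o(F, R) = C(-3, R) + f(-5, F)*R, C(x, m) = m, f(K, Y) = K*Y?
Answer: -6208248/12010945 ≈ -0.51688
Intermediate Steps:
o(F, R) = R/8 - 5*F*R/8 (o(F, R) = (R + (-5*F)*R)/8 = (R - 5*F*R)/8 = R/8 - 5*F*R/8)
776031/o(-2010, -1195) = 776031/(((⅛)*(-1195)*(1 - 5*(-2010)))) = 776031/(((⅛)*(-1195)*(1 + 10050))) = 776031/(((⅛)*(-1195)*10051)) = 776031/(-12010945/8) = 776031*(-8/12010945) = -6208248/12010945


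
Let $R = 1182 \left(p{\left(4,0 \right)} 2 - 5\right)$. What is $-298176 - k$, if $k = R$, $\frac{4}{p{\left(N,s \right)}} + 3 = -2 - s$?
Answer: $- \frac{1451874}{5} \approx -2.9038 \cdot 10^{5}$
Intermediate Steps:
$p{\left(N,s \right)} = \frac{4}{-5 - s}$ ($p{\left(N,s \right)} = \frac{4}{-3 - \left(2 + s\right)} = \frac{4}{-5 - s}$)
$R = - \frac{39006}{5}$ ($R = 1182 \left(- \frac{4}{5 + 0} \cdot 2 - 5\right) = 1182 \left(- \frac{4}{5} \cdot 2 - 5\right) = 1182 \left(\left(-4\right) \frac{1}{5} \cdot 2 - 5\right) = 1182 \left(\left(- \frac{4}{5}\right) 2 - 5\right) = 1182 \left(- \frac{8}{5} - 5\right) = 1182 \left(- \frac{33}{5}\right) = - \frac{39006}{5} \approx -7801.2$)
$k = - \frac{39006}{5} \approx -7801.2$
$-298176 - k = -298176 - - \frac{39006}{5} = -298176 + \frac{39006}{5} = - \frac{1451874}{5}$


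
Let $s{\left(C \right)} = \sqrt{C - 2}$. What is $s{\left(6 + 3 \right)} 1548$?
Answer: $1548 \sqrt{7} \approx 4095.6$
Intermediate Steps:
$s{\left(C \right)} = \sqrt{-2 + C}$
$s{\left(6 + 3 \right)} 1548 = \sqrt{-2 + \left(6 + 3\right)} 1548 = \sqrt{-2 + 9} \cdot 1548 = \sqrt{7} \cdot 1548 = 1548 \sqrt{7}$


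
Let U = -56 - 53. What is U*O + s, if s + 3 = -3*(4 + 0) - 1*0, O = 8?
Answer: -887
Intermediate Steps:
U = -109
s = -15 (s = -3 + (-3*(4 + 0) - 1*0) = -3 + (-3*4 + 0) = -3 + (-12 + 0) = -3 - 12 = -15)
U*O + s = -109*8 - 15 = -872 - 15 = -887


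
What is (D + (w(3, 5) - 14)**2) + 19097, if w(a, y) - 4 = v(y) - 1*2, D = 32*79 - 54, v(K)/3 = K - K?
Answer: 21715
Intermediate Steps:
v(K) = 0 (v(K) = 3*(K - K) = 3*0 = 0)
D = 2474 (D = 2528 - 54 = 2474)
w(a, y) = 2 (w(a, y) = 4 + (0 - 1*2) = 4 + (0 - 2) = 4 - 2 = 2)
(D + (w(3, 5) - 14)**2) + 19097 = (2474 + (2 - 14)**2) + 19097 = (2474 + (-12)**2) + 19097 = (2474 + 144) + 19097 = 2618 + 19097 = 21715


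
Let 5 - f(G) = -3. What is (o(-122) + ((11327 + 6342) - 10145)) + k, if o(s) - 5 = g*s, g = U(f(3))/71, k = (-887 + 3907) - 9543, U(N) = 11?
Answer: 70084/71 ≈ 987.10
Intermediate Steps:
f(G) = 8 (f(G) = 5 - 1*(-3) = 5 + 3 = 8)
k = -6523 (k = 3020 - 9543 = -6523)
g = 11/71 ≈ 0.15493
o(s) = 5 + 11*s/71
(o(-122) + ((11327 + 6342) - 10145)) + k = ((5 + (11/71)*(-122)) + ((11327 + 6342) - 10145)) - 6523 = ((5 - 1342/71) + (17669 - 10145)) - 6523 = (-987/71 + 7524) - 6523 = 533217/71 - 6523 = 70084/71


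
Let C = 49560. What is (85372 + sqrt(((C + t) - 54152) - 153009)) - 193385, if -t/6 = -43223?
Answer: -108013 + sqrt(101737) ≈ -1.0769e+5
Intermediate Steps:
t = 259338 (t = -6*(-43223) = 259338)
(85372 + sqrt(((C + t) - 54152) - 153009)) - 193385 = (85372 + sqrt(((49560 + 259338) - 54152) - 153009)) - 193385 = (85372 + sqrt((308898 - 54152) - 153009)) - 193385 = (85372 + sqrt(254746 - 153009)) - 193385 = (85372 + sqrt(101737)) - 193385 = -108013 + sqrt(101737)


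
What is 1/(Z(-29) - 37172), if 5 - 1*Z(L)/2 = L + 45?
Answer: -1/37194 ≈ -2.6886e-5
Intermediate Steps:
Z(L) = -80 - 2*L (Z(L) = 10 - 2*(L + 45) = 10 - 2*(45 + L) = 10 + (-90 - 2*L) = -80 - 2*L)
1/(Z(-29) - 37172) = 1/((-80 - 2*(-29)) - 37172) = 1/((-80 + 58) - 37172) = 1/(-22 - 37172) = 1/(-37194) = -1/37194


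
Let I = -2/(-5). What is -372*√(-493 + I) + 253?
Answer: 253 - 372*I*√12315/5 ≈ 253.0 - 8256.4*I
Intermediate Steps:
I = ⅖ (I = -2*(-⅕) = ⅖ ≈ 0.40000)
-372*√(-493 + I) + 253 = -372*√(-493 + ⅖) + 253 = -372*I*√12315/5 + 253 = 253 - 372*I*√12315/5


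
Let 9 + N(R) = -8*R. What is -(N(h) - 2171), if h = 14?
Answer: 2292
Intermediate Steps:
N(R) = -9 - 8*R
-(N(h) - 2171) = -((-9 - 8*14) - 2171) = -((-9 - 112) - 2171) = -(-121 - 2171) = -1*(-2292) = 2292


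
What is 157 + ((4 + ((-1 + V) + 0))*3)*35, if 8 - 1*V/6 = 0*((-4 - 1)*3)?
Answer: 5512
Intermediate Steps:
V = 48 (V = 48 - 0*(-4 - 1)*3 = 48 - 0*(-5*3) = 48 - 0*(-15) = 48 - 6*0 = 48 + 0 = 48)
157 + ((4 + ((-1 + V) + 0))*3)*35 = 157 + ((4 + ((-1 + 48) + 0))*3)*35 = 157 + ((4 + (47 + 0))*3)*35 = 157 + ((4 + 47)*3)*35 = 157 + (51*3)*35 = 157 + 153*35 = 157 + 5355 = 5512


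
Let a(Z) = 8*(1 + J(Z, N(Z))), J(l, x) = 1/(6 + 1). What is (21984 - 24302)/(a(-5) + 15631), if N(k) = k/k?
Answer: -16226/109481 ≈ -0.14821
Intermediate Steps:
N(k) = 1
J(l, x) = ⅐ (J(l, x) = 1/7 = ⅐)
a(Z) = 64/7 (a(Z) = 8*(1 + ⅐) = 8*(8/7) = 64/7)
(21984 - 24302)/(a(-5) + 15631) = (21984 - 24302)/(64/7 + 15631) = -2318/109481/7 = -2318*7/109481 = -16226/109481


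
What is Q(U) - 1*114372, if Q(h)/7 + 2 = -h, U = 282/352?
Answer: -20132923/176 ≈ -1.1439e+5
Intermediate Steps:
U = 141/176 (U = 282*(1/352) = 141/176 ≈ 0.80114)
Q(h) = -14 - 7*h (Q(h) = -14 + 7*(-h) = -14 - 7*h)
Q(U) - 1*114372 = (-14 - 7*141/176) - 1*114372 = (-14 - 987/176) - 114372 = -3451/176 - 114372 = -20132923/176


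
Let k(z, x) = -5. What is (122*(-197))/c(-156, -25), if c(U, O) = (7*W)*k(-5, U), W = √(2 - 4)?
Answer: -12017*I*√2/35 ≈ -485.56*I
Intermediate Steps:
W = I*√2 (W = √(-2) = I*√2 ≈ 1.4142*I)
c(U, O) = -35*I*√2 (c(U, O) = (7*(I*√2))*(-5) = (7*I*√2)*(-5) = -35*I*√2)
(122*(-197))/c(-156, -25) = (122*(-197))/((-35*I*√2)) = -12017*I*√2/35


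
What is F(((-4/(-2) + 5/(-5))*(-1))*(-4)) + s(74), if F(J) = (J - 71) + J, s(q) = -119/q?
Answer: -4781/74 ≈ -64.608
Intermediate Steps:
F(J) = -71 + 2*J (F(J) = (-71 + J) + J = -71 + 2*J)
F(((-4/(-2) + 5/(-5))*(-1))*(-4)) + s(74) = (-71 + 2*(((-4/(-2) + 5/(-5))*(-1))*(-4))) - 119/74 = (-71 + 2*(((-4*(-1/2) + 5*(-1/5))*(-1))*(-4))) - 119*1/74 = (-71 + 2*(((2 - 1)*(-1))*(-4))) - 119/74 = (-71 + 2*((1*(-1))*(-4))) - 119/74 = (-71 + 2*(-1*(-4))) - 119/74 = (-71 + 2*4) - 119/74 = (-71 + 8) - 119/74 = -63 - 119/74 = -4781/74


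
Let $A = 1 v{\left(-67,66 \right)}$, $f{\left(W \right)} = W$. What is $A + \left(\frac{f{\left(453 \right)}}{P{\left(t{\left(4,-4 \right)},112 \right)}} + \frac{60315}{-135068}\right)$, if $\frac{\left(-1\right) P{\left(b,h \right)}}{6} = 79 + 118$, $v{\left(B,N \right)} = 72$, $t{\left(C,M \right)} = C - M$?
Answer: $\frac{1893724823}{26608396} \approx 71.17$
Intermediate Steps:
$P{\left(b,h \right)} = -1182$ ($P{\left(b,h \right)} = - 6 \left(79 + 118\right) = \left(-6\right) 197 = -1182$)
$A = 72$ ($A = 1 \cdot 72 = 72$)
$A + \left(\frac{f{\left(453 \right)}}{P{\left(t{\left(4,-4 \right)},112 \right)}} + \frac{60315}{-135068}\right) = 72 + \left(\frac{453}{-1182} + \frac{60315}{-135068}\right) = 72 + \left(453 \left(- \frac{1}{1182}\right) + 60315 \left(- \frac{1}{135068}\right)\right) = 72 - \frac{22079689}{26608396} = \frac{1893724823}{26608396}$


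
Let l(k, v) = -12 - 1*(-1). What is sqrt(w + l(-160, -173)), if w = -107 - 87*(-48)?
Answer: sqrt(4058) ≈ 63.702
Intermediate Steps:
l(k, v) = -11 (l(k, v) = -12 + 1 = -11)
w = 4069 (w = -107 + 4176 = 4069)
sqrt(w + l(-160, -173)) = sqrt(4069 - 11) = sqrt(4058)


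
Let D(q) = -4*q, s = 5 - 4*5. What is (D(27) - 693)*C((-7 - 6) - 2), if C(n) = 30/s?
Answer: 1602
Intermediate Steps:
s = -15 (s = 5 - 20 = -15)
C(n) = -2 (C(n) = 30/(-15) = 30*(-1/15) = -2)
(D(27) - 693)*C((-7 - 6) - 2) = (-4*27 - 693)*(-2) = (-108 - 693)*(-2) = -801*(-2) = 1602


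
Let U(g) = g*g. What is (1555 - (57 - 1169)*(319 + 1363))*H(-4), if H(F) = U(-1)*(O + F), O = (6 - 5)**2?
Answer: -5615817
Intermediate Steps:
O = 1 (O = 1**2 = 1)
U(g) = g**2
H(F) = 1 + F (H(F) = (-1)**2*(1 + F) = 1*(1 + F) = 1 + F)
(1555 - (57 - 1169)*(319 + 1363))*H(-4) = (1555 - (57 - 1169)*(319 + 1363))*(1 - 4) = (1555 - (-1112)*1682)*(-3) = (1555 - 1*(-1870384))*(-3) = (1555 + 1870384)*(-3) = 1871939*(-3) = -5615817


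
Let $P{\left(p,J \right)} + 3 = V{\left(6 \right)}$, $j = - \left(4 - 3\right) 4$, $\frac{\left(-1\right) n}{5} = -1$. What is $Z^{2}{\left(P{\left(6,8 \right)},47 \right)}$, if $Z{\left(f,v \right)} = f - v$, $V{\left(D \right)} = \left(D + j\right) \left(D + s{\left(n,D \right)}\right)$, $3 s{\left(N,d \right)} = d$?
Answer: $1156$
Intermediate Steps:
$n = 5$ ($n = \left(-5\right) \left(-1\right) = 5$)
$s{\left(N,d \right)} = \frac{d}{3}$
$j = -4$ ($j = - 1 \cdot 4 = \left(-1\right) 4 = -4$)
$V{\left(D \right)} = \frac{4 D \left(-4 + D\right)}{3}$ ($V{\left(D \right)} = \left(D - 4\right) \left(D + \frac{D}{3}\right) = \left(-4 + D\right) \frac{4 D}{3} = \frac{4 D \left(-4 + D\right)}{3}$)
$P{\left(p,J \right)} = 13$ ($P{\left(p,J \right)} = -3 + \frac{4}{3} \cdot 6 \left(-4 + 6\right) = -3 + \frac{4}{3} \cdot 6 \cdot 2 = -3 + 16 = 13$)
$Z^{2}{\left(P{\left(6,8 \right)},47 \right)} = \left(13 - 47\right)^{2} = \left(-34\right)^{2} = 1156$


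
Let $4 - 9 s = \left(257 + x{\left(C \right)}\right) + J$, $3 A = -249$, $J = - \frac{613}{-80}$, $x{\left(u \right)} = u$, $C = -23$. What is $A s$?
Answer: $\frac{1578079}{720} \approx 2191.8$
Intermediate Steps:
$J = \frac{613}{80}$ ($J = \left(-613\right) \left(- \frac{1}{80}\right) = \frac{613}{80} \approx 7.6625$)
$A = -83$ ($A = \frac{1}{3} \left(-249\right) = -83$)
$s = - \frac{19013}{720}$ ($s = \frac{4}{9} - \frac{\left(257 - 23\right) + \frac{613}{80}}{9} = \frac{4}{9} - \frac{234 + \frac{613}{80}}{9} = \frac{4}{9} - \frac{19333}{720} = - \frac{19013}{720} \approx -26.407$)
$A s = \left(-83\right) \left(- \frac{19013}{720}\right) = \frac{1578079}{720}$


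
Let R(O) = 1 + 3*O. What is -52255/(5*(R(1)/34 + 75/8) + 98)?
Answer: -7106680/19783 ≈ -359.23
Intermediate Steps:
-52255/(5*(R(1)/34 + 75/8) + 98) = -52255/(5*((1 + 3*1)/34 + 75/8) + 98) = -52255/(5*((1 + 3)*(1/34) + 75*(⅛)) + 98) = -52255/(5*(4*(1/34) + 75/8) + 98) = -52255/(5*(2/17 + 75/8) + 98) = -52255/(5*(1291/136) + 98) = -52255/(6455/136 + 98) = -52255/19783/136 = -52255*136/19783 = -7106680/19783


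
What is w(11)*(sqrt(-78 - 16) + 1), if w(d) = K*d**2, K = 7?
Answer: 847 + 847*I*sqrt(94) ≈ 847.0 + 8212.0*I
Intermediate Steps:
w(d) = 7*d**2
w(11)*(sqrt(-78 - 16) + 1) = (7*11**2)*(sqrt(-78 - 16) + 1) = (7*121)*(sqrt(-94) + 1) = 847*(I*sqrt(94) + 1) = 847*(1 + I*sqrt(94)) = 847 + 847*I*sqrt(94)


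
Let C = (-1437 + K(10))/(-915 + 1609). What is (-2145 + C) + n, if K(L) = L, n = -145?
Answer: -1590687/694 ≈ -2292.1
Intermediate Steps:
C = -1427/694 (C = (-1437 + 10)/(-915 + 1609) = -1427/694 ≈ -2.0562)
(-2145 + C) + n = (-2145 - 1427/694) - 145 = -1490057/694 - 145 = -1590687/694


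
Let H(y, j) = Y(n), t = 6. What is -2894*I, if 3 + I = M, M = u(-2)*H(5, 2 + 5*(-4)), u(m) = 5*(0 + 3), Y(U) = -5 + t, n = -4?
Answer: -34728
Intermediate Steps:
Y(U) = 1 (Y(U) = -5 + 6 = 1)
u(m) = 15 (u(m) = 5*3 = 15)
H(y, j) = 1
M = 15 (M = 15*1 = 15)
I = 12 (I = -3 + 15 = 12)
-2894*I = -2894*12 = -34728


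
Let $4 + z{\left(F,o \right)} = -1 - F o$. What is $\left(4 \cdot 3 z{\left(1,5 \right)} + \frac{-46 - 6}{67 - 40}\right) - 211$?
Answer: $- \frac{8989}{27} \approx -332.93$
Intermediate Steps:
$z{\left(F,o \right)} = -5 - F o$ ($z{\left(F,o \right)} = -4 - \left(1 + F o\right) = -5 - F o$)
$\left(4 \cdot 3 z{\left(1,5 \right)} + \frac{-46 - 6}{67 - 40}\right) - 211 = \left(4 \cdot 3 \left(-5 - 1 \cdot 5\right) + \frac{-46 - 6}{67 - 40}\right) - 211 = \left(12 \left(-5 - 5\right) - \frac{52}{27}\right) - 211 = \left(12 \left(-10\right) - \frac{52}{27}\right) - 211 = \left(-120 - \frac{52}{27}\right) - 211 = - \frac{3292}{27} - 211 = - \frac{8989}{27}$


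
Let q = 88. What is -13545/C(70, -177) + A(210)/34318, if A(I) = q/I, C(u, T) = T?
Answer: 8134654223/106300005 ≈ 76.525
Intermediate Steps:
A(I) = 88/I
-13545/C(70, -177) + A(210)/34318 = -13545/(-177) + (88/210)/34318 = -13545*(-1/177) + (88*(1/210))*(1/34318) = 4515/59 + (44/105)*(1/34318) = 4515/59 + 22/1801695 = 8134654223/106300005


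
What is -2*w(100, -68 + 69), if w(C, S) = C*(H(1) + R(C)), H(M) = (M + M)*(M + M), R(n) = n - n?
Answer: -800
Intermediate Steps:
R(n) = 0
H(M) = 4*M² (H(M) = (2*M)*(2*M) = 4*M²)
w(C, S) = 4*C (w(C, S) = C*(4*1² + 0) = C*(4*1 + 0) = C*(4 + 0) = C*4 = 4*C)
-2*w(100, -68 + 69) = -8*100 = -2*400 = -800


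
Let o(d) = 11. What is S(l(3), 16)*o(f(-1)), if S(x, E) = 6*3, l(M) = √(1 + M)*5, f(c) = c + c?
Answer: 198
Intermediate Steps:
f(c) = 2*c
l(M) = 5*√(1 + M)
S(x, E) = 18
S(l(3), 16)*o(f(-1)) = 18*11 = 198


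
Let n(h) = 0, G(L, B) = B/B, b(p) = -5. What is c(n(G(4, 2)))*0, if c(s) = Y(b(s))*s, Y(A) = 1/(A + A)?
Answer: 0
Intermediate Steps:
Y(A) = 1/(2*A)
G(L, B) = 1
c(s) = -s/10 (c(s) = ((½)/(-5))*s = ((½)*(-⅕))*s = -s/10)
c(n(G(4, 2)))*0 = -⅒*0*0 = 0*0 = 0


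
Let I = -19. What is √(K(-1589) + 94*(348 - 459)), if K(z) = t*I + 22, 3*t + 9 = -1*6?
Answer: I*√10317 ≈ 101.57*I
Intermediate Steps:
t = -5 (t = -3 + (-1*6)/3 = -3 + (⅓)*(-6) = -3 - 2 = -5)
K(z) = 117 (K(z) = -5*(-19) + 22 = 95 + 22 = 117)
√(K(-1589) + 94*(348 - 459)) = √(117 + 94*(348 - 459)) = √(117 + 94*(-111)) = √(117 - 10434) = √(-10317) = I*√10317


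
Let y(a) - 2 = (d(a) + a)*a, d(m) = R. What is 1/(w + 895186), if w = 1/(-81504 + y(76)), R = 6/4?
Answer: 75612/67686803831 ≈ 1.1171e-6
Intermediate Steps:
R = 3/2 (R = 6*(¼) = 3/2 ≈ 1.5000)
d(m) = 3/2
y(a) = 2 + a*(3/2 + a) (y(a) = 2 + (3/2 + a)*a = 2 + a*(3/2 + a))
w = -1/75612 (w = 1/(-81504 + (2 + 76² + (3/2)*76)) = 1/(-81504 + (2 + 5776 + 114)) = 1/(-81504 + 5892) = 1/(-75612) = -1/75612 ≈ -1.3225e-5)
1/(w + 895186) = 1/(-1/75612 + 895186) = 1/(67686803831/75612) = 75612/67686803831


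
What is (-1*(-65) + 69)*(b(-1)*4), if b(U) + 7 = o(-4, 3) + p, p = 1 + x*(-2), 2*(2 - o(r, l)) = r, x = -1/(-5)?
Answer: -6432/5 ≈ -1286.4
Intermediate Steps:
x = ⅕ (x = -1*(-⅕) = ⅕ ≈ 0.20000)
o(r, l) = 2 - r/2
p = ⅗ (p = 1 + (⅕)*(-2) = 1 - ⅖ = ⅗ ≈ 0.60000)
b(U) = -12/5 (b(U) = -7 + ((2 - ½*(-4)) + ⅗) = -7 + ((2 + 2) + ⅗) = -7 + (4 + ⅗) = -7 + 23/5 = -12/5)
(-1*(-65) + 69)*(b(-1)*4) = (-1*(-65) + 69)*(-12/5*4) = (65 + 69)*(-48/5) = 134*(-48/5) = -6432/5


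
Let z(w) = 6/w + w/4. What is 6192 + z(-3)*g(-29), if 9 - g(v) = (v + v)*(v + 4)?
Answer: 40619/4 ≈ 10155.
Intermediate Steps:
z(w) = 6/w + w/4 (z(w) = 6/w + w*(¼) = 6/w + w/4)
g(v) = 9 - 2*v*(4 + v) (g(v) = 9 - (v + v)*(v + 4) = 9 - 2*v*(4 + v))
6192 + z(-3)*g(-29) = 6192 + (6/(-3) + (¼)*(-3))*(9 - 8*(-29) - 2*(-29)²) = 6192 + (6*(-⅓) - ¾)*(9 + 232 - 2*841) = 6192 + (-2 - ¾)*(9 + 232 - 1682) = 6192 - 11/4*(-1441) = 6192 + 15851/4 = 40619/4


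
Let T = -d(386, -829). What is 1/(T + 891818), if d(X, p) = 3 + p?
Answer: 1/892644 ≈ 1.1203e-6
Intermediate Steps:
T = 826 (T = -(3 - 829) = -1*(-826) = 826)
1/(T + 891818) = 1/(826 + 891818) = 1/892644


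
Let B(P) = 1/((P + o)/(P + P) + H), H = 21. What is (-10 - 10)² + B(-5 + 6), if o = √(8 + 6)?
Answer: 734086/1835 - 2*√14/1835 ≈ 400.04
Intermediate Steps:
o = √14 ≈ 3.7417
B(P) = 1/(21 + (P + √14)/(2*P)) (B(P) = 1/((P + √14)/(P + P) + 21) = 1/((P + √14)/((2*P)) + 21) = 1/((P + √14)*(1/(2*P)) + 21) = 1/((P + √14)/(2*P) + 21) = 1/(21 + (P + √14)/(2*P)))
(-10 - 10)² + B(-5 + 6) = (-10 - 10)² + 2*(-5 + 6)/(√14 + 43*(-5 + 6)) = (-20)² + 2*1/(√14 + 43*1) = 400 + 2*1/(√14 + 43) = 400 + 2*1/(43 + √14) = 400 + 2/(43 + √14)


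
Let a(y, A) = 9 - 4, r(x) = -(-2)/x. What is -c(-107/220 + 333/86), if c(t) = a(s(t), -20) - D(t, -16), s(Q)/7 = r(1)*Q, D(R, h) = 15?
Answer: 10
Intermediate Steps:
r(x) = 2/x
s(Q) = 14*Q (s(Q) = 7*((2/1)*Q) = 7*((2*1)*Q) = 7*(2*Q) = 14*Q)
a(y, A) = 5
c(t) = -10 (c(t) = 5 - 1*15 = 5 - 15 = -10)
-c(-107/220 + 333/86) = -1*(-10) = 10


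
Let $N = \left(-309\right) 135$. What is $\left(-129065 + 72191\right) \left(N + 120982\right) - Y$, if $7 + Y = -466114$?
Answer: $-4507765237$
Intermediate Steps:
$Y = -466121$ ($Y = -7 - 466114 = -466121$)
$N = -41715$
$\left(-129065 + 72191\right) \left(N + 120982\right) - Y = \left(-129065 + 72191\right) \left(-41715 + 120982\right) - -466121 = \left(-56874\right) 79267 + 466121 = -4508231358 + 466121 = -4507765237$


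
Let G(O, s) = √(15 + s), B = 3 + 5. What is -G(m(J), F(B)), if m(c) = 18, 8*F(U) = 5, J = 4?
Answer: -5*√10/4 ≈ -3.9528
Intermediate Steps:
B = 8
F(U) = 5/8 (F(U) = (⅛)*5 = 5/8)
-G(m(J), F(B)) = -√(15 + 5/8) = -√(125/8) = -5*√10/4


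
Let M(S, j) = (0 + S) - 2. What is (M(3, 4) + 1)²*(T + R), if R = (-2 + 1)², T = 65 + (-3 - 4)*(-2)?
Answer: 320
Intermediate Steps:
M(S, j) = -2 + S (M(S, j) = S - 2 = -2 + S)
T = 79 (T = 65 - 7*(-2) = 65 + 14 = 79)
R = 1 (R = (-1)² = 1)
(M(3, 4) + 1)²*(T + R) = ((-2 + 3) + 1)²*(79 + 1) = (1 + 1)²*80 = 2²*80 = 4*80 = 320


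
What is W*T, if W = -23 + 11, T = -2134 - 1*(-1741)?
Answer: 4716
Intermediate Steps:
T = -393 (T = -2134 + 1741 = -393)
W = -12
W*T = -12*(-393) = 4716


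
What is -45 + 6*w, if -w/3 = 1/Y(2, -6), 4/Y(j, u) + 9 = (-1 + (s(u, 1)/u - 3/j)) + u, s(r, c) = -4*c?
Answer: 123/4 ≈ 30.750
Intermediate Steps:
Y(j, u) = 4/(-10 + u - 4/u - 3/j) (Y(j, u) = 4/(-9 + ((-1 + ((-4*1)/u - 3/j)) + u)) = 4/(-9 + ((-1 + (-4/u - 3/j)) + u)) = 4/(-9 + ((-1 - 4/u - 3/j) + u)) = 4/(-9 + (-1 + u - 4/u - 3/j)) = 4/(-10 + u - 4/u - 3/j))
w = 101/8 (w = -3/(4*2*(-6)/(-4*2 - 3*(-6) + 2*(-6)**2 - 10*2*(-6))) = -3/(4*2*(-6)/(-8 + 18 + 2*36 + 120)) = -3/(4*2*(-6)/(-8 + 18 + 72 + 120)) = -3/(4*2*(-6)/202) = -3/(4*2*(-6)*(1/202)) = -3/(-24/101) = -3*(-101/24) = 101/8 ≈ 12.625)
-45 + 6*w = -45 + 6*(101/8) = -45 + 303/4 = 123/4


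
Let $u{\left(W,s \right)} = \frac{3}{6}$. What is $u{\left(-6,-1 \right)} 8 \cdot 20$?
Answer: $80$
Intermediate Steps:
$u{\left(W,s \right)} = \frac{1}{2}$ ($u{\left(W,s \right)} = 3 \cdot \frac{1}{6} = \frac{1}{2}$)
$u{\left(-6,-1 \right)} 8 \cdot 20 = \frac{1}{2} \cdot 8 \cdot 20 = 4 \cdot 20 = 80$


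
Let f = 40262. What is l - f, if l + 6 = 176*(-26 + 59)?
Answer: -34460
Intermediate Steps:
l = 5802 (l = -6 + 176*(-26 + 59) = -6 + 176*33 = -6 + 5808 = 5802)
l - f = 5802 - 1*40262 = 5802 - 40262 = -34460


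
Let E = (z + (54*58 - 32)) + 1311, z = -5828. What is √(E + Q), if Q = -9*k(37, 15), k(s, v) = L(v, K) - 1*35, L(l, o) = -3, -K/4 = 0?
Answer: 5*I*√43 ≈ 32.787*I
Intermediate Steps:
K = 0 (K = -4*0 = 0)
k(s, v) = -38 (k(s, v) = -3 - 1*35 = -3 - 35 = -38)
E = -1417 (E = (-5828 + (54*58 - 32)) + 1311 = (-5828 + (3132 - 32)) + 1311 = (-5828 + 3100) + 1311 = -2728 + 1311 = -1417)
Q = 342 (Q = -9*(-38) = 342)
√(E + Q) = √(-1417 + 342) = √(-1075) = 5*I*√43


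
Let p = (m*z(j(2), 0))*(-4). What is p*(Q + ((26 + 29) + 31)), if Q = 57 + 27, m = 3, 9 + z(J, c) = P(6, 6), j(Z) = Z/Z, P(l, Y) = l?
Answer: 6120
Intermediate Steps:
j(Z) = 1
z(J, c) = -3 (z(J, c) = -9 + 6 = -3)
Q = 84
p = 36 (p = (3*(-3))*(-4) = -9*(-4) = 36)
p*(Q + ((26 + 29) + 31)) = 36*(84 + ((26 + 29) + 31)) = 36*(84 + (55 + 31)) = 36*(84 + 86) = 36*170 = 6120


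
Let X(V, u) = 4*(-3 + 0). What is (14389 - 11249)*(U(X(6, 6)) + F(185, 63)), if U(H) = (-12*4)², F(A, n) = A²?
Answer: 114701060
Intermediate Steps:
X(V, u) = -12 (X(V, u) = 4*(-3) = -12)
U(H) = 2304 (U(H) = (-48)² = 2304)
(14389 - 11249)*(U(X(6, 6)) + F(185, 63)) = (14389 - 11249)*(2304 + 185²) = 3140*(2304 + 34225) = 3140*36529 = 114701060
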